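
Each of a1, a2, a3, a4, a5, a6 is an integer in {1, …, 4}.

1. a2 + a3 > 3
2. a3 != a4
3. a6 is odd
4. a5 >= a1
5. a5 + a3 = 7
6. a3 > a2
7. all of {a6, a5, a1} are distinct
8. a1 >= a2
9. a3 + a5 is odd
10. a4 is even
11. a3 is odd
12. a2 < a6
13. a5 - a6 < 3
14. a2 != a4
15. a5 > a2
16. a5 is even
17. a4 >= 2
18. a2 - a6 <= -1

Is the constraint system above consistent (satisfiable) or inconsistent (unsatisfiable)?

The assignment a1 = 1, a2 = 1, a3 = 3, a4 = 2, a5 = 4, a6 = 3 works:
  constraint 1 holds since a2 + a3 = 4.
  constraint 5 holds since a5 + a3 = 7.
  constraint 13 holds since a5 - a6 = 1.
The rest check out directly.

Satisfiable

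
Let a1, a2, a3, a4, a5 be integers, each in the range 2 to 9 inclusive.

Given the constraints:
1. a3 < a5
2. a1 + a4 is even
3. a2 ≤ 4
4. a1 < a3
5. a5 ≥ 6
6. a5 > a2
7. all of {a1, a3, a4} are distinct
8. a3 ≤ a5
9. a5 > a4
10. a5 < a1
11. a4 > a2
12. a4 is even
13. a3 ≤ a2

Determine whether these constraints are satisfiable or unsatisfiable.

Constraints 4, 9, 10, 11, and 13 give a5 < a1, a1 < a3, a3 ≤ a2, a2 < a4, a4 < a5. Chaining: a5 < a1 < a3 ≤ a2 < a4 < a5, which forces a5 < a5 — impossible.

Unsatisfiable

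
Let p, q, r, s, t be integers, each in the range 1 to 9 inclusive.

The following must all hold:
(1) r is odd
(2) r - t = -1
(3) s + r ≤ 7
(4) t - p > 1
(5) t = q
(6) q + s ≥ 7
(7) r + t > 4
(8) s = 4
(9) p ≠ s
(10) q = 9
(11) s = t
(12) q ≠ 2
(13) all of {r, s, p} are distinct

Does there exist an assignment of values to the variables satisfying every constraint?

Constraint 8 fixes s = 4 and constraint 10 fixes q = 9. Constraints 5 and 11 give s = t = q, so s = q. But 4 ≠ 9 — contradiction.

Unsatisfiable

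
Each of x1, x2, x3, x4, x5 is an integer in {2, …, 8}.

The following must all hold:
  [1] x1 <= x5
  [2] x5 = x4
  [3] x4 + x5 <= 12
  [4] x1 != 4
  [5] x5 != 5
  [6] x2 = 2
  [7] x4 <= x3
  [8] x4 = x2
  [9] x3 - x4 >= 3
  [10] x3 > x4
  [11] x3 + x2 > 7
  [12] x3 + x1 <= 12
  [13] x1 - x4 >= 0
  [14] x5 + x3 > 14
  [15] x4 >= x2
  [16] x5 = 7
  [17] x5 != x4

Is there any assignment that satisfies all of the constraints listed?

Unsatisfiable

Constraint 16 fixes x5 = 7 and constraint 6 fixes x2 = 2. Constraints 2 and 8 give x5 = x4 = x2, so x5 = x2. But 7 ≠ 2 — contradiction.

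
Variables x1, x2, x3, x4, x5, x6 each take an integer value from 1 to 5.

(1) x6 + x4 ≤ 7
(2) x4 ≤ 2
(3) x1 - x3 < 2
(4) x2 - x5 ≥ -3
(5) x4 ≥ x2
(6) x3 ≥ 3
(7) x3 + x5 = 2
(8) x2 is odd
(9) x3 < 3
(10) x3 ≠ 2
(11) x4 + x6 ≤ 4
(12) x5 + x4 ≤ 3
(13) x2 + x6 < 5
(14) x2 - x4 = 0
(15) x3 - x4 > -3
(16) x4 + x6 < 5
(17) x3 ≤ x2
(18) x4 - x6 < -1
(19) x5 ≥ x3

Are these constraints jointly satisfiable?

Unsatisfiable

From constraints 6 and 17: x2 ≥ x3 and x3 ≥ 3, so x2 ≥ 3. From constraints 2 and 5: x2 ≤ x4 and x4 ≤ 2, so x2 ≤ 2. But 2 < 3, so no value of x2 works.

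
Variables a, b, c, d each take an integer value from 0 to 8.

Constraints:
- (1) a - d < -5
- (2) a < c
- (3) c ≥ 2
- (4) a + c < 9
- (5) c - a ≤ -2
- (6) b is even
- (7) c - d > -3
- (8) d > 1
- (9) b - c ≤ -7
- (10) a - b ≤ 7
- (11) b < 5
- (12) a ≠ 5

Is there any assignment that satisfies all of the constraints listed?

Unsatisfiable

Constraints 5, 9, and 10 give b − a ≥ -7, a − c ≥ 2, c − b ≥ 7.
Adding all 3 inequalities: the left sides telescope to 0, and the right sides sum to (-7) + 2 + 7 = 2. So 0 ≥ 2, which is false.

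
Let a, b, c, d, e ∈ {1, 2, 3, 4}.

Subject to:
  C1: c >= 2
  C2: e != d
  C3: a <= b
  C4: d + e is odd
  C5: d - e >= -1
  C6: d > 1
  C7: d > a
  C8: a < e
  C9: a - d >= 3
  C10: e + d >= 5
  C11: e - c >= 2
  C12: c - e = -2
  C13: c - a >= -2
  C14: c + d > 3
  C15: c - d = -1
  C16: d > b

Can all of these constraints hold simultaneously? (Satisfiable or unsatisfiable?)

Unsatisfiable

Constraints 5, 9, 11, and 13 give d − e ≥ -1, e − c ≥ 2, c − a ≥ -2, a − d ≥ 3.
Adding all 4 inequalities: the left sides telescope to 0, and the right sides sum to (-1) + 2 + (-2) + 3 = 2. So 0 ≥ 2, which is false.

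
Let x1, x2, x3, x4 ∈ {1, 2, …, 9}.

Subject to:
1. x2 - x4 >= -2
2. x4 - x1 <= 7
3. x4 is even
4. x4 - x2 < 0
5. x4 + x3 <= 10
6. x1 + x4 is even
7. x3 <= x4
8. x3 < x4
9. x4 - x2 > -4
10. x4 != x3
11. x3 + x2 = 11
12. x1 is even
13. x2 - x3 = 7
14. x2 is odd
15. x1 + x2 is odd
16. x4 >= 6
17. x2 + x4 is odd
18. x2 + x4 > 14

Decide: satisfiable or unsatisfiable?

Satisfiable

Try x1 = 2, x2 = 9, x3 = 2, x4 = 8.
Check constraint 1: x2 - x4 = 1; constraint 2: x4 - x1 = 6; constraint 4: x4 - x2 = -1. The remaining constraints are straightforward to verify.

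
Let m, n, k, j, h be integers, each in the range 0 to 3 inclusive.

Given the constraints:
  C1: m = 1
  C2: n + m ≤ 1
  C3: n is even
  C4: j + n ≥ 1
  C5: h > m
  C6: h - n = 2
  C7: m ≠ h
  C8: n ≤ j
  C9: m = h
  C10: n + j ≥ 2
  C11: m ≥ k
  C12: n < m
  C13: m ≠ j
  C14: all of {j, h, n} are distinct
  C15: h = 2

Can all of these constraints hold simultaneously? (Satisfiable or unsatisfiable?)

Constraint 1 fixes m = 1 and constraint 15 fixes h = 2, but constraint 9 requires m = h. Since 1 ≠ 2, contradiction.

Unsatisfiable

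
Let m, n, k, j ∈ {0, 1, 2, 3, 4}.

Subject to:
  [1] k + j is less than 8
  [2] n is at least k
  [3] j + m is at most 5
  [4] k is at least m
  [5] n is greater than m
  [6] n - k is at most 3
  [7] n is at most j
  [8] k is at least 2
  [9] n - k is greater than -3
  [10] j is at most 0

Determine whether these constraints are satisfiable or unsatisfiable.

From constraints 2 and 8: n ≥ k and k ≥ 2, so n ≥ 2. From constraints 7 and 10: n ≤ j and j ≤ 0, so n ≤ 0. But 0 < 2, so no value of n works.

Unsatisfiable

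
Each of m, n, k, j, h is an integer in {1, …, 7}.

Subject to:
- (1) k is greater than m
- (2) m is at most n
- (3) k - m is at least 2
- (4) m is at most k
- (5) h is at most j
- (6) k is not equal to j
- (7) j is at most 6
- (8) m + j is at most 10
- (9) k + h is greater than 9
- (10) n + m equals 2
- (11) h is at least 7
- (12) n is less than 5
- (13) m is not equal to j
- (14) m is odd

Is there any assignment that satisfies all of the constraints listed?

Unsatisfiable

From constraints 5 and 11: j ≥ h and h ≥ 7, so j ≥ 7. From constraint 7: j ≤ 6. But 6 < 7, so no value of j works.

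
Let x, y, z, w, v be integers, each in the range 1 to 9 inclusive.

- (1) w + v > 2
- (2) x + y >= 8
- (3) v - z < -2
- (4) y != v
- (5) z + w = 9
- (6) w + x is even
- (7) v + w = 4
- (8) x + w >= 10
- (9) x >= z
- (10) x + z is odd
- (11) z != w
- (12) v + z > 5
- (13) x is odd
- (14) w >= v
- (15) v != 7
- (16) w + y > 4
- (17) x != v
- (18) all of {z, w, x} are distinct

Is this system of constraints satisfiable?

The assignment x = 7, y = 2, z = 6, w = 3, v = 1 works:
  constraint 1 holds since w + v = 4.
  constraint 2 holds since x + y = 9.
The rest check out directly.

Satisfiable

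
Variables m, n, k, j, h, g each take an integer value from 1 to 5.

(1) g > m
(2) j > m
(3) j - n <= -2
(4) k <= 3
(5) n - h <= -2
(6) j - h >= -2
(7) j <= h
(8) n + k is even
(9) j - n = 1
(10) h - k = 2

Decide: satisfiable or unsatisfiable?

Unsatisfiable

Constraints 3, 5, and 6 give n − j ≥ 2, j − h ≥ -2, h − n ≥ 2.
Adding all 3 inequalities: the left sides telescope to 0, and the right sides sum to 2 + (-2) + 2 = 2. So 0 ≥ 2, which is false.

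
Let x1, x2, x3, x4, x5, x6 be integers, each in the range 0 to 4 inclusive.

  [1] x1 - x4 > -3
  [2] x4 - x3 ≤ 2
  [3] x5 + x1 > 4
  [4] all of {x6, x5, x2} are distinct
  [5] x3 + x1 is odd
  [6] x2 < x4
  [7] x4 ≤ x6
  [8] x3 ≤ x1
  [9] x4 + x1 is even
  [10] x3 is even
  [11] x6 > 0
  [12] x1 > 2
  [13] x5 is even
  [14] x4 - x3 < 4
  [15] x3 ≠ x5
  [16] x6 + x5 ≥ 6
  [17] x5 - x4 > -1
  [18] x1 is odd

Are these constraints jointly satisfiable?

Take x1 = 3, x2 = 1, x3 = 2, x4 = 3, x5 = 4, x6 = 3. Then constraint 1: x1 - x4 = 0; constraint 2: x4 - x3 = 1; constraint 3: x5 + x1 = 7, and every other listed constraint is also met.

Satisfiable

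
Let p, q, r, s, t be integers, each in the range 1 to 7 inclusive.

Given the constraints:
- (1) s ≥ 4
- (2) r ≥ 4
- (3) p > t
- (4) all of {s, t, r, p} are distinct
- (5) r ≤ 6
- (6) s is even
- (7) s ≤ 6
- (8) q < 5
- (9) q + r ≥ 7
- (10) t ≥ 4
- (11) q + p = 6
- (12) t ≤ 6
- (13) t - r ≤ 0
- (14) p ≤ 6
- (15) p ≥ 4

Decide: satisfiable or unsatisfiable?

Constraints 1, 2, 5, 7, 10, 12, 14, and 15 confine each of s, t, r, p to the 3 values {4, …, 6}.
Constraint 4 requires all 4 of them to be distinct, but only 3 values are available — impossible by the pigeonhole principle.

Unsatisfiable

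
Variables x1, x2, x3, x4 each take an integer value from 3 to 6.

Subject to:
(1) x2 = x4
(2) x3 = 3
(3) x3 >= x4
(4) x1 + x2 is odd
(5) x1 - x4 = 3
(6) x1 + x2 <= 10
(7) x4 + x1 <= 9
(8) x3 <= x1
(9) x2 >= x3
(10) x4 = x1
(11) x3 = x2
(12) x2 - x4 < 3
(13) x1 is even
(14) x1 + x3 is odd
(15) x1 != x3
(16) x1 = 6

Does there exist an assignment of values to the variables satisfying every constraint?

Constraint 2 fixes x3 = 3 and constraint 16 fixes x1 = 6. Constraints 1, 10, and 11 give x3 = x2 = x4 = x1, so x3 = x1. But 3 ≠ 6 — contradiction.

Unsatisfiable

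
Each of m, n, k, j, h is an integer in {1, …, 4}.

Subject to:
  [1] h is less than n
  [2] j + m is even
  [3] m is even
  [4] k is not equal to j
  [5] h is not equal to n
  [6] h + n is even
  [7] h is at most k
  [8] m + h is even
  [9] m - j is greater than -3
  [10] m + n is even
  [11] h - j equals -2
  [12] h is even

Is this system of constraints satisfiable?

Satisfiable

The assignment m = 2, n = 4, k = 2, j = 4, h = 2 works:
  constraint 2 holds since j + m = 6 is even.
  constraint 9 holds since m - j = -2.
  constraint 11 holds since h - j = -2.
The rest check out directly.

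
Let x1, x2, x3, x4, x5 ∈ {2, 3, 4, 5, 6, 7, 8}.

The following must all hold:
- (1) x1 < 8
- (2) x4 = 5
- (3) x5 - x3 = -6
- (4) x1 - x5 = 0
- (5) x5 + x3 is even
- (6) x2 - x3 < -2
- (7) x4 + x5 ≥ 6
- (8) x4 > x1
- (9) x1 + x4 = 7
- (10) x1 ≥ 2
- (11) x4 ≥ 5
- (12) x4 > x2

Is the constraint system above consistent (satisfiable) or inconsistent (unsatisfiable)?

Satisfiable

The assignment x1 = 2, x2 = 4, x3 = 8, x4 = 5, x5 = 2 works:
  constraint 3 holds since x5 - x3 = -6.
  constraint 4 holds since x1 - x5 = 0.
  constraint 6 holds since x2 - x3 = -4.
The rest check out directly.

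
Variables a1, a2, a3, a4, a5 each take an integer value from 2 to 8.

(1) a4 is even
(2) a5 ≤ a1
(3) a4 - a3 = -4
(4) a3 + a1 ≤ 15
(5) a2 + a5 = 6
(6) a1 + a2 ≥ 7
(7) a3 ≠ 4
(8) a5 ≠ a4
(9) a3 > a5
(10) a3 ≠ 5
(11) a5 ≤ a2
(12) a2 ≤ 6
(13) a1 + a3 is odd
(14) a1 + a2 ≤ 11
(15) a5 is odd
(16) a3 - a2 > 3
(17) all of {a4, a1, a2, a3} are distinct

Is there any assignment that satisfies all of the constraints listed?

Satisfiable

The assignment a1 = 5, a2 = 3, a3 = 8, a4 = 4, a5 = 3 works:
  constraint 3 holds since a4 - a3 = -4.
  constraint 4 holds since a3 + a1 = 13.
  constraint 5 holds since a2 + a5 = 6.
The rest check out directly.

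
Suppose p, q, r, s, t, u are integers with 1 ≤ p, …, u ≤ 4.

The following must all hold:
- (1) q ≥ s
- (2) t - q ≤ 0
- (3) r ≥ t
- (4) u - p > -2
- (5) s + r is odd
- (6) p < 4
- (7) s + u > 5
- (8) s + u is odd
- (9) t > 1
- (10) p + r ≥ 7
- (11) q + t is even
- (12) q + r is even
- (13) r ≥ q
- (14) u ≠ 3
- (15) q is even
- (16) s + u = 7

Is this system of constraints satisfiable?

Try p = 3, q = 4, r = 4, s = 3, t = 4, u = 4.
Check constraint 2: t - q = 0; constraint 4: u - p = 1; constraint 7: s + u = 7. The remaining constraints are straightforward to verify.

Satisfiable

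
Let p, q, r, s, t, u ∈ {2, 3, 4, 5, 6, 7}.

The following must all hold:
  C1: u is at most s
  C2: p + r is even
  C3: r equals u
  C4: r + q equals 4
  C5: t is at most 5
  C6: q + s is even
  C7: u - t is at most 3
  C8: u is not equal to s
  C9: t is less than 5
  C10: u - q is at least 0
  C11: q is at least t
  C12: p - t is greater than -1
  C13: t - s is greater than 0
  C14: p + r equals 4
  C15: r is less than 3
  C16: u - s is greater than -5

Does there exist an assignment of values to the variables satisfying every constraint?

Unsatisfiable

Constraints 1, 10, 11, and 13 give s < t, t ≤ q, q ≤ u, u ≤ s. Chaining: s < t ≤ q ≤ u ≤ s, which forces s < s — impossible.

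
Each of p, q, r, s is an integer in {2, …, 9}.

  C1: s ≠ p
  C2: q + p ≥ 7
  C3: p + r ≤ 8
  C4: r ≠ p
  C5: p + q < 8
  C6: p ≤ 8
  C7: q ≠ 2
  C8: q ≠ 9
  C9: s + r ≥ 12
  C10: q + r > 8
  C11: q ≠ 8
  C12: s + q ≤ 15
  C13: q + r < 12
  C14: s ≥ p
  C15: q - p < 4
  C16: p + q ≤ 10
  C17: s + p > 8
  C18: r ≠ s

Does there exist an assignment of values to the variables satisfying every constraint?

Setting (p, q, r, s) = (2, 5, 5, 8) satisfies everything: constraint 2: q + p = 7; constraint 3: p + r = 7; constraint 5: p + q = 7, and the others follow.

Satisfiable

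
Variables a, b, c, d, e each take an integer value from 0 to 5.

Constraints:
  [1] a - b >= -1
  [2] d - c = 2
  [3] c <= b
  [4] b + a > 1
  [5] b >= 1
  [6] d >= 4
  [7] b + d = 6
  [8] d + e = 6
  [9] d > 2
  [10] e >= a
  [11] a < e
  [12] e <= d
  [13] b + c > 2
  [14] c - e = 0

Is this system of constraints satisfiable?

One satisfying assignment is a = 1, b = 2, c = 2, d = 4, e = 2.
For the less obvious constraints — constraint 1: a - b = -1; constraint 2: d - c = 2 — and the others hold by inspection.

Satisfiable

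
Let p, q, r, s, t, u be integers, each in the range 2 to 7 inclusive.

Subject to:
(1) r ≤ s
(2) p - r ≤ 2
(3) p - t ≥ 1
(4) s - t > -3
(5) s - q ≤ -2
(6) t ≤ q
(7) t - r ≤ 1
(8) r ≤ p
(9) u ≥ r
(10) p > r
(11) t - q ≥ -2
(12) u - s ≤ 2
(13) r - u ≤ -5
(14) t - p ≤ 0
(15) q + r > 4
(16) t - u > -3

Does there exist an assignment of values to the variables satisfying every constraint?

Constraints 2, 3, 5, 11, 12, and 13 give r − p ≥ -2, p − t ≥ 1, t − q ≥ -2, q − s ≥ 2, s − u ≥ -2, u − r ≥ 5.
Adding all 6 inequalities: the left sides telescope to 0, and the right sides sum to (-2) + 1 + (-2) + 2 + (-2) + 5 = 2. So 0 ≥ 2, which is false.

Unsatisfiable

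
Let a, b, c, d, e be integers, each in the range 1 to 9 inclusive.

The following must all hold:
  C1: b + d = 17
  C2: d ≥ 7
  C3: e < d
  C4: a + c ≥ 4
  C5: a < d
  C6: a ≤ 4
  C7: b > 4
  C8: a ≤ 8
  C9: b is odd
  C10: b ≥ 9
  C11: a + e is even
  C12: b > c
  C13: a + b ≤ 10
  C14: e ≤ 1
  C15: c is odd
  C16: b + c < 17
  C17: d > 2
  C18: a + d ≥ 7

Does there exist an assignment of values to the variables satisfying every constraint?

Satisfiable

One satisfying assignment is a = 1, b = 9, c = 5, d = 8, e = 1.
For the less obvious constraints — constraint 1: b + d = 17; constraint 4: a + c = 6; constraint 13: a + b = 10 — and the others hold by inspection.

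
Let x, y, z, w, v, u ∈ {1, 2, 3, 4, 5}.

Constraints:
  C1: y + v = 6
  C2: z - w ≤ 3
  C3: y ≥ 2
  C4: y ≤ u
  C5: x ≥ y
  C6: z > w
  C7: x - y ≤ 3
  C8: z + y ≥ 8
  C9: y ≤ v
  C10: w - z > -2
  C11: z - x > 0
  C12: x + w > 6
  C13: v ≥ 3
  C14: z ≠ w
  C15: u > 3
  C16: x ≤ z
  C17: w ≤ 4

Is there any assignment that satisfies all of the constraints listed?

Satisfiable

The assignment x = 3, y = 3, z = 5, w = 4, v = 3, u = 4 works:
  constraint 1 holds since y + v = 6.
  constraint 2 holds since z - w = 1.
  constraint 7 holds since x - y = 0.
The rest check out directly.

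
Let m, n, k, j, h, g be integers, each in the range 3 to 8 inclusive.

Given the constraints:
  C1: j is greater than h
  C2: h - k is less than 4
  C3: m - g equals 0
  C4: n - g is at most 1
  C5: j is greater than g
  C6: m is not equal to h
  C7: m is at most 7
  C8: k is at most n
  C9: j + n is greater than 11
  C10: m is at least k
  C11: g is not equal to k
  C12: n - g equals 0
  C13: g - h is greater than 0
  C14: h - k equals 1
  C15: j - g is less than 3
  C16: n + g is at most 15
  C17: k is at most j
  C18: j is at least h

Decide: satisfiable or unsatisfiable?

Setting (m, n, k, j, h, g) = (6, 6, 3, 8, 4, 6) satisfies everything: constraint 2: h - k = 1; constraint 3: m - g = 0; constraint 4: n - g = 0, and the others follow.

Satisfiable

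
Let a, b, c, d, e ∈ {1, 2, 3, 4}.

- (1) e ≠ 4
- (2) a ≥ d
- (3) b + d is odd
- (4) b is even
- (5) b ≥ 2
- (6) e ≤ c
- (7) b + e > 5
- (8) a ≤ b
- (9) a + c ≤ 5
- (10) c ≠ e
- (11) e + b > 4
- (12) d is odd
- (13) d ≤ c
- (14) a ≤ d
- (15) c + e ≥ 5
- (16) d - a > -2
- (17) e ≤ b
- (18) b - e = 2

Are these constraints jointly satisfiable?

Satisfiable

Take a = 1, b = 4, c = 4, d = 1, e = 2. Then constraint 7: b + e = 6; constraint 9: a + c = 5, and every other listed constraint is also met.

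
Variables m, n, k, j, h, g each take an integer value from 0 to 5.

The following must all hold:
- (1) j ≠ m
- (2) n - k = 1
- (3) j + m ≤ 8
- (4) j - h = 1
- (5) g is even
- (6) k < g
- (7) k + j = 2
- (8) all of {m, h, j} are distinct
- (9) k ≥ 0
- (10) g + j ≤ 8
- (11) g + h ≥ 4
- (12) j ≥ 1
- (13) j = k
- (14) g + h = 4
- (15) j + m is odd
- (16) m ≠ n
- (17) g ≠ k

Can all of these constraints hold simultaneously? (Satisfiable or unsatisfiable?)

Satisfiable

Setting (m, n, k, j, h, g) = (4, 2, 1, 1, 0, 4) satisfies everything: constraint 2: n - k = 1; constraint 3: j + m = 5, and the others follow.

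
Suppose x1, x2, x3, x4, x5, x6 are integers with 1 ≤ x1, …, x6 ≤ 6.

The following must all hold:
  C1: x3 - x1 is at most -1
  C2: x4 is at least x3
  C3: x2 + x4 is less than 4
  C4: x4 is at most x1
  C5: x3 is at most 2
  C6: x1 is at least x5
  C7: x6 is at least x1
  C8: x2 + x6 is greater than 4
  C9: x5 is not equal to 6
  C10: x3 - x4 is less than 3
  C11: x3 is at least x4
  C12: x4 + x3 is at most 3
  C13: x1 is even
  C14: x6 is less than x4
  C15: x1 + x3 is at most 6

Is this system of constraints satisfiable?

Unsatisfiable

Constraints 1, 7, 11, and 14 give x6 < x4, x4 ≤ x3, x3 < x1, x1 ≤ x6. Chaining: x6 < x4 ≤ x3 < x1 ≤ x6, which forces x6 < x6 — impossible.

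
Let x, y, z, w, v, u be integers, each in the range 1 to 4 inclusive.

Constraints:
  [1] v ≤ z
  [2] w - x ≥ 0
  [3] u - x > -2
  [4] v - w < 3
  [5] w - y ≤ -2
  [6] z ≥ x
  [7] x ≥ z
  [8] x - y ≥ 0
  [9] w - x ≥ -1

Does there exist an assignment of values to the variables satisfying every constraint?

Unsatisfiable

Constraints 2, 5, and 8 give y − w ≥ 2, w − x ≥ 0, x − y ≥ 0.
Adding all 3 inequalities: the left sides telescope to 0, and the right sides sum to 2 + 0 + 0 = 2. So 0 ≥ 2, which is false.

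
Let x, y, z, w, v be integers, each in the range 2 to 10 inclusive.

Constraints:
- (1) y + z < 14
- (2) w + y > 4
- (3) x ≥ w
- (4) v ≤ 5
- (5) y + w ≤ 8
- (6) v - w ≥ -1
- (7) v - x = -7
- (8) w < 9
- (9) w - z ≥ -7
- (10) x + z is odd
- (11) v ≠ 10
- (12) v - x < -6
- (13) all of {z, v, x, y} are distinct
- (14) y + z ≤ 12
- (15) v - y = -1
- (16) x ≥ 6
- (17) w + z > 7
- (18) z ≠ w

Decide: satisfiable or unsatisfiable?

Setting (x, y, z, w, v) = (10, 4, 7, 3, 3) satisfies everything: constraint 1: y + z = 11; constraint 2: w + y = 7, and the others follow.

Satisfiable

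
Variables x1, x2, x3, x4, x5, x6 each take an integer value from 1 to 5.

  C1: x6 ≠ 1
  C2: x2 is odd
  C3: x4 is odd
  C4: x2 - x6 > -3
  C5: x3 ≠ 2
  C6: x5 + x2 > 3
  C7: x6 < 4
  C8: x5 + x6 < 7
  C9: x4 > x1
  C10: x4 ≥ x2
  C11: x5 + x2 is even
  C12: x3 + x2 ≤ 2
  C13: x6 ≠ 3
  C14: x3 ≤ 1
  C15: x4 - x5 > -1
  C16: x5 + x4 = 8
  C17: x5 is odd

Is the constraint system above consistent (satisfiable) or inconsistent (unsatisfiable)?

Satisfiable

One satisfying assignment is x1 = 4, x2 = 1, x3 = 1, x4 = 5, x5 = 3, x6 = 2.
For the less obvious constraints — constraint 4: x2 - x6 = -1; constraint 6: x5 + x2 = 4 — and the others hold by inspection.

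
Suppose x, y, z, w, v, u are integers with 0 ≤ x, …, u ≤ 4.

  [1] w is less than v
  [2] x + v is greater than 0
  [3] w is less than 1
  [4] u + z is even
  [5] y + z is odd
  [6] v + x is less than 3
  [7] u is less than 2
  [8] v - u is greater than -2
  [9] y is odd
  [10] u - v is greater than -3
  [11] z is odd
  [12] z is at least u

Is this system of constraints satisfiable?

Constraint 9 makes y odd and constraint 11 makes z odd, so y + z must be even. Constraint 5 says y + z is odd — contradiction.

Unsatisfiable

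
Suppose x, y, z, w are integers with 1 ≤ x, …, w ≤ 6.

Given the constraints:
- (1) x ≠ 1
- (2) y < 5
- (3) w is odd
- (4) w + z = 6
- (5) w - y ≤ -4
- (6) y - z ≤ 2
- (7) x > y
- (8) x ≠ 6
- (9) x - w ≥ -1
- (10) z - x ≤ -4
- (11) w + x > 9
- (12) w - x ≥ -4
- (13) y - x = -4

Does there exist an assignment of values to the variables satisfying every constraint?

Constraints 5, 6, 10, and 12 give y − w ≥ 4, w − x ≥ -4, x − z ≥ 4, z − y ≥ -2.
Adding all 4 inequalities: the left sides telescope to 0, and the right sides sum to 4 + (-4) + 4 + (-2) = 2. So 0 ≥ 2, which is false.

Unsatisfiable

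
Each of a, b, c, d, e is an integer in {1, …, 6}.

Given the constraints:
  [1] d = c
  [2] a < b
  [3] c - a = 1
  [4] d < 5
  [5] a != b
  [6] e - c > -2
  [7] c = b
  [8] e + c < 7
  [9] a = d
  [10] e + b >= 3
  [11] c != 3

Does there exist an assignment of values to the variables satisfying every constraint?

From constraints 1, 7, and 9, a = d = c = b, so a = b. But constraint 5 says a ≠ b. Contradiction.

Unsatisfiable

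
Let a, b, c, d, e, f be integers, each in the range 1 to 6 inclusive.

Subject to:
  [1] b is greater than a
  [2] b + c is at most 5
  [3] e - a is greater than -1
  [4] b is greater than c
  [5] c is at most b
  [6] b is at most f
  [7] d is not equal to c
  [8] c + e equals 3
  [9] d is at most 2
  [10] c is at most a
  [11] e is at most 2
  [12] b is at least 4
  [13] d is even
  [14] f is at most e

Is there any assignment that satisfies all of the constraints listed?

From constraints 6 and 12: f ≥ b and b ≥ 4, so f ≥ 4. From constraints 11 and 14: f ≤ e and e ≤ 2, so f ≤ 2. But 2 < 4, so no value of f works.

Unsatisfiable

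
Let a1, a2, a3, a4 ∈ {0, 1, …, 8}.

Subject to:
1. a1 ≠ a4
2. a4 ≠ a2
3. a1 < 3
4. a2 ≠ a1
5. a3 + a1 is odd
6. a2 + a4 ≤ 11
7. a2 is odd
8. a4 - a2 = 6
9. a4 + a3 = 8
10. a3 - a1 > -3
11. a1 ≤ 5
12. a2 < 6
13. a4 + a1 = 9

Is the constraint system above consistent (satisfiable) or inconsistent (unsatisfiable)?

The assignment a1 = 2, a2 = 1, a3 = 1, a4 = 7 works:
  constraint 6 holds since a2 + a4 = 8.
  constraint 8 holds since a4 - a2 = 6.
  constraint 9 holds since a4 + a3 = 8.
The rest check out directly.

Satisfiable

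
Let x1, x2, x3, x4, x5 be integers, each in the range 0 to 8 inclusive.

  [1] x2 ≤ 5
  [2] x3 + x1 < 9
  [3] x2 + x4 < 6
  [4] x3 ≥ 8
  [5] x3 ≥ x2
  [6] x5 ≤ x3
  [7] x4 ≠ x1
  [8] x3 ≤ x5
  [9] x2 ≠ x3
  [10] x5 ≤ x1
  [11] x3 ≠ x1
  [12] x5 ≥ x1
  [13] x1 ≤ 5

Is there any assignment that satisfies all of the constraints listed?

From constraints 4 and 8: x5 ≥ x3 and x3 ≥ 8, so x5 ≥ 8. From constraints 10 and 13: x5 ≤ x1 and x1 ≤ 5, so x5 ≤ 5. But 5 < 8, so no value of x5 works.

Unsatisfiable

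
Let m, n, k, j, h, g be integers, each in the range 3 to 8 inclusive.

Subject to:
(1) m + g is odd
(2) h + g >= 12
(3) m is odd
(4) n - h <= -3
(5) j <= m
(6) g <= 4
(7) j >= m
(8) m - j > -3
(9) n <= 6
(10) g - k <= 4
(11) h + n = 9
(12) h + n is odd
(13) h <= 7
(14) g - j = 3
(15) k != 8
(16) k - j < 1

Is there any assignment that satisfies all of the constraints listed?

From constraint 13: h ≤ 7. From constraint 6: g ≤ 4. Hence h + g ≤ 11. But constraint 2 requires h + g ≥ 12, and 12 > 11. Contradiction.

Unsatisfiable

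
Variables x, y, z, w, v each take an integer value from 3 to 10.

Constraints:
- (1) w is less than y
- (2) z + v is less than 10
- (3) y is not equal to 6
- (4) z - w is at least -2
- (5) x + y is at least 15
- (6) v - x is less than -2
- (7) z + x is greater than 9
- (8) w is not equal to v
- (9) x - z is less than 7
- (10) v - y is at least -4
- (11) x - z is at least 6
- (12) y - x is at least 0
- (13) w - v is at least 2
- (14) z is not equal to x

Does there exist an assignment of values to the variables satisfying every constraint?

Constraints 4, 10, 11, 12, and 13 give z − w ≥ -2, w − v ≥ 2, v − y ≥ -4, y − x ≥ 0, x − z ≥ 6.
Adding all 5 inequalities: the left sides telescope to 0, and the right sides sum to (-2) + 2 + (-4) + 0 + 6 = 2. So 0 ≥ 2, which is false.

Unsatisfiable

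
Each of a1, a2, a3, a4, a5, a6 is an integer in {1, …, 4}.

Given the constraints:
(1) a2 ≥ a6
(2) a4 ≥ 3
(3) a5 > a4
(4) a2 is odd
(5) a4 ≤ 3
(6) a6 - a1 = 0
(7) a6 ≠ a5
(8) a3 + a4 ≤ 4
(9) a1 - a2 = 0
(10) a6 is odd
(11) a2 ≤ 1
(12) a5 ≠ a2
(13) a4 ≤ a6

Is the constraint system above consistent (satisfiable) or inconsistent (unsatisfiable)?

From constraints 2 and 13: a6 ≥ a4 and a4 ≥ 3, so a6 ≥ 3. From constraints 1 and 11: a6 ≤ a2 and a2 ≤ 1, so a6 ≤ 1. But 1 < 3, so no value of a6 works.

Unsatisfiable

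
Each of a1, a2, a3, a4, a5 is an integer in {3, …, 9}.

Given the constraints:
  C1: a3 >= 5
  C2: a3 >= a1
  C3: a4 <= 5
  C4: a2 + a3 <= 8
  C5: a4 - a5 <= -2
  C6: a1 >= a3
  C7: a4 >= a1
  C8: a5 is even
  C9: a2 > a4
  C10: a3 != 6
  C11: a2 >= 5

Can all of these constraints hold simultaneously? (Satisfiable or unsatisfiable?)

Unsatisfiable

From constraint 11: a2 ≥ 5. From constraint 1: a3 ≥ 5. Hence a2 + a3 ≥ 10. But constraint 4 requires a2 + a3 ≤ 8, and 8 < 10. Contradiction.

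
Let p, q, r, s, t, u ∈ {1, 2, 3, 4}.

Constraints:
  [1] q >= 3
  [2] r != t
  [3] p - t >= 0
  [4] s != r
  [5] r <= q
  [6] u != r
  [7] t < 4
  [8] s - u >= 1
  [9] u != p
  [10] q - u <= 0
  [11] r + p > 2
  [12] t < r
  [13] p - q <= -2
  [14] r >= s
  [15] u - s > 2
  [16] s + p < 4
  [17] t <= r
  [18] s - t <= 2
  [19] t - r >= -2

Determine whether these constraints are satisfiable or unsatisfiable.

Constraints 3, 8, 10, 13, and 18 give p − t ≥ 0, t − s ≥ -2, s − u ≥ 1, u − q ≥ 0, q − p ≥ 2.
Adding all 5 inequalities: the left sides telescope to 0, and the right sides sum to 0 + (-2) + 1 + 0 + 2 = 1. So 0 ≥ 1, which is false.

Unsatisfiable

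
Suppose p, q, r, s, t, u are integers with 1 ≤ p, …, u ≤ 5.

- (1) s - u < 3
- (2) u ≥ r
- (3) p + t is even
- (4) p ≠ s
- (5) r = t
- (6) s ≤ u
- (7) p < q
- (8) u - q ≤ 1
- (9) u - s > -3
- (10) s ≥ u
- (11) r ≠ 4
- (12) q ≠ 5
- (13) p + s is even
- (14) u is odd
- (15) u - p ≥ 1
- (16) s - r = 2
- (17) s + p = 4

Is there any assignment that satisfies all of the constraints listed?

Satisfiable

Try p = 1, q = 3, r = 1, s = 3, t = 1, u = 3.
Check constraint 1: s - u = 0; constraint 8: u - q = 0; constraint 9: u - s = 0. The remaining constraints are straightforward to verify.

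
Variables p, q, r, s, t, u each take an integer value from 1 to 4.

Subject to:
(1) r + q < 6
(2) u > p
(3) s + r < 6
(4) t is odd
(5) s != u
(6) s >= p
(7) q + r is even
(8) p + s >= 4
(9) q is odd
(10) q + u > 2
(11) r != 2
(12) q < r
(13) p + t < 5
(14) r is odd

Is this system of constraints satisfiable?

Satisfiable

Take p = 2, q = 1, r = 3, s = 2, t = 1, u = 4. Then constraint 1: r + q = 4; constraint 3: s + r = 5, and every other listed constraint is also met.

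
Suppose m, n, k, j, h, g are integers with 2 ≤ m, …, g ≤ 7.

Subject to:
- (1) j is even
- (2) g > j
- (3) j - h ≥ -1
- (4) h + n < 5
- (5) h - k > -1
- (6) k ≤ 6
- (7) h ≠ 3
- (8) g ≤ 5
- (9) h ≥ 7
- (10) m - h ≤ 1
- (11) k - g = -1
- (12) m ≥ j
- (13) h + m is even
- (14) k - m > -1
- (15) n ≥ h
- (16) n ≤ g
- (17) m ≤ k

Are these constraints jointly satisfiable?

From constraints 9 and 15: n ≥ h and h ≥ 7, so n ≥ 7. From constraints 8 and 16: n ≤ g and g ≤ 5, so n ≤ 5. But 5 < 7, so no value of n works.

Unsatisfiable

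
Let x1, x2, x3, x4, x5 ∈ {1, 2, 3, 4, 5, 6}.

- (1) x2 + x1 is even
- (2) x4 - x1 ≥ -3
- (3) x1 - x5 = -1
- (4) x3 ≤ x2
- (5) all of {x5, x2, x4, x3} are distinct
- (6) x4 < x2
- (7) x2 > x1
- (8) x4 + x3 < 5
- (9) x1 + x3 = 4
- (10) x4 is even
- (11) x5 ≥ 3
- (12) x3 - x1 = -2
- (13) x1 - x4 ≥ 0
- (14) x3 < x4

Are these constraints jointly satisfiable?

Take x1 = 3, x2 = 5, x3 = 1, x4 = 2, x5 = 4. Then constraint 2: x4 - x1 = -1; constraint 3: x1 - x5 = -1; constraint 8: x4 + x3 = 3, and every other listed constraint is also met.

Satisfiable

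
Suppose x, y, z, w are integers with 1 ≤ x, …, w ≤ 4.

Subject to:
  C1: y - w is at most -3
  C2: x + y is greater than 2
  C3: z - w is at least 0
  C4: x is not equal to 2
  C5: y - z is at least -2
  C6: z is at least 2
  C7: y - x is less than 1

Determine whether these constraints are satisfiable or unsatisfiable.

Unsatisfiable

Constraints 1, 3, and 5 give y − z ≥ -2, z − w ≥ 0, w − y ≥ 3.
Adding all 3 inequalities: the left sides telescope to 0, and the right sides sum to (-2) + 0 + 3 = 1. So 0 ≥ 1, which is false.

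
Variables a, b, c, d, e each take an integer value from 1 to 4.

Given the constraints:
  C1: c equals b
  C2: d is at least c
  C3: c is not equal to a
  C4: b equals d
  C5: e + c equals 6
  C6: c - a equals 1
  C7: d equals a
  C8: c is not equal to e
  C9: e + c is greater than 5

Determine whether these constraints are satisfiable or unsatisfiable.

Unsatisfiable

From constraints 1, 4, and 7, c = b = d = a, so c = a. But constraint 3 says c ≠ a. Contradiction.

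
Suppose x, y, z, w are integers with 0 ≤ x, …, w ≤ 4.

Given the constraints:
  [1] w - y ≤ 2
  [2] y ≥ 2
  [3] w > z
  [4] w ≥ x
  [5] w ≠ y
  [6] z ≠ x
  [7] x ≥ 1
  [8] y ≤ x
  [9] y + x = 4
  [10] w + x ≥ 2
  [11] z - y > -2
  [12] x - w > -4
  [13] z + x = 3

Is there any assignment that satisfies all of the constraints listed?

Satisfiable

Try x = 2, y = 2, z = 1, w = 3.
Check constraint 1: w - y = 1; constraint 9: y + x = 4; constraint 10: w + x = 5. The remaining constraints are straightforward to verify.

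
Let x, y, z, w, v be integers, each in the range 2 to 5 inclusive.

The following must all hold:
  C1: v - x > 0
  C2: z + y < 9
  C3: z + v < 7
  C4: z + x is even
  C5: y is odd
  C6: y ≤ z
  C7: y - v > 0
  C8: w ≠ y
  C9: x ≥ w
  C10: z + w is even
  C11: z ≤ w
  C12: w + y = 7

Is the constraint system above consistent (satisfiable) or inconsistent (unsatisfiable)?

Constraints 1, 6, 7, 9, and 11 give y ≤ z, z ≤ w, w ≤ x, x < v, v < y. Chaining: y ≤ z ≤ w ≤ x < v < y, which forces y < y — impossible.

Unsatisfiable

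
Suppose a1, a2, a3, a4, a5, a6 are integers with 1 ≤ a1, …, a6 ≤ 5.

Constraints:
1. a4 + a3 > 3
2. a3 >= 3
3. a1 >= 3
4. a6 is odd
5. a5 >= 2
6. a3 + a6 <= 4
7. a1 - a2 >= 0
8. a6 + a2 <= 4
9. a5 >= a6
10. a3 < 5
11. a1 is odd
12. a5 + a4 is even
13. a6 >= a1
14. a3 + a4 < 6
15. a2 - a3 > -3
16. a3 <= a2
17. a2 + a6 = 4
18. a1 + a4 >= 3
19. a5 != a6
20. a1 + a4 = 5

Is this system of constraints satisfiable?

From constraints 2 and 16: a2 ≥ a3 ≥ 3. From constraints 3 and 13: a6 ≥ a1 ≥ 3. Hence a2 + a6 ≥ 6. But constraint 17 requires a2 + a6 = 4, and 4 < 6. Contradiction.

Unsatisfiable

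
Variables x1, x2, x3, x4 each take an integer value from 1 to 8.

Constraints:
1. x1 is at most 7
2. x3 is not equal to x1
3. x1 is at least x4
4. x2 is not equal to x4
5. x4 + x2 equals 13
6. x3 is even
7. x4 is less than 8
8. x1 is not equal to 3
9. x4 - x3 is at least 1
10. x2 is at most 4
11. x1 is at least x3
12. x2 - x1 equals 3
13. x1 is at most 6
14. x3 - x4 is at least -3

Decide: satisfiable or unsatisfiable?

Unsatisfiable

From constraints 1 and 3: x4 ≤ x1 ≤ 7. From constraint 10: x2 ≤ 4. Hence x4 + x2 ≤ 11. But constraint 5 requires x4 + x2 = 13, and 13 > 11. Contradiction.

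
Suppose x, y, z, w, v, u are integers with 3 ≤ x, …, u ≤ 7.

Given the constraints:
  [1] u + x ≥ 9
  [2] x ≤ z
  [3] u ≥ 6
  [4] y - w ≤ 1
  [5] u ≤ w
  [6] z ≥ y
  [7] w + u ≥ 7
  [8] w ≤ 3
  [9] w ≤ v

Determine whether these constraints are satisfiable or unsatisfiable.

From constraint 3: u ≥ 6. From constraints 5 and 8: u ≤ w and w ≤ 3, so u ≤ 3. But 3 < 6, so no value of u works.

Unsatisfiable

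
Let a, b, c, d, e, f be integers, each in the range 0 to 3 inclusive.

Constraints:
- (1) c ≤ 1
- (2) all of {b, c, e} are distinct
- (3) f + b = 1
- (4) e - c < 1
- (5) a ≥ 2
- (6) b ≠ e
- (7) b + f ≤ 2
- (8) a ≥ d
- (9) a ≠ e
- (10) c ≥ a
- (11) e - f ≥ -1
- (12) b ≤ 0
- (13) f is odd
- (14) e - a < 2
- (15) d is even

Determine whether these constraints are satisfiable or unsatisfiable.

Unsatisfiable

From constraints 5 and 10: c ≥ a and a ≥ 2, so c ≥ 2. From constraint 1: c ≤ 1. But 1 < 2, so no value of c works.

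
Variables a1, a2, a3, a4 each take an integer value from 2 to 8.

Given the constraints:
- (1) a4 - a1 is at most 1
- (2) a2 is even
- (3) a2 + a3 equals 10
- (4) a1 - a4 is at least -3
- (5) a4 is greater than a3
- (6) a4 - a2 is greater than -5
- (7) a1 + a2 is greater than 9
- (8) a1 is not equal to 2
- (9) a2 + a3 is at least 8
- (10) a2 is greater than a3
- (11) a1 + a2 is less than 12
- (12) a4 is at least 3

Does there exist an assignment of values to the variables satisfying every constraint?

Setting (a1, a2, a3, a4) = (3, 8, 2, 4) satisfies everything: constraint 1: a4 - a1 = 1; constraint 3: a2 + a3 = 10, and the others follow.

Satisfiable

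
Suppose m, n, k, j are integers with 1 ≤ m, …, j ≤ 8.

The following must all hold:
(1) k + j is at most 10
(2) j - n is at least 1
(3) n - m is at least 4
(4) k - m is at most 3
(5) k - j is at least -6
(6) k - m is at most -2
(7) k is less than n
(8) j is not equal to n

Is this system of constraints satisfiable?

Constraints 2, 3, 5, and 6 give n − m ≥ 4, m − k ≥ 2, k − j ≥ -6, j − n ≥ 1.
Adding all 4 inequalities: the left sides telescope to 0, and the right sides sum to 4 + 2 + (-6) + 1 = 1. So 0 ≥ 1, which is false.

Unsatisfiable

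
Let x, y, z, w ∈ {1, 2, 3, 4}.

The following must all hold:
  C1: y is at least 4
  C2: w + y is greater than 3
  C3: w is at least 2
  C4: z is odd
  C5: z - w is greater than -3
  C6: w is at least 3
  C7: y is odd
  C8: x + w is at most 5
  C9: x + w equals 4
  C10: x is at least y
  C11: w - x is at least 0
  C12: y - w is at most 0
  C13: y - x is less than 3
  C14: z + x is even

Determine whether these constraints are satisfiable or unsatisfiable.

From constraints 1 and 10: x ≥ y ≥ 4. From constraint 6: w ≥ 3. Hence x + w ≥ 7. But constraint 8 requires x + w ≤ 5, and 5 < 7. Contradiction.

Unsatisfiable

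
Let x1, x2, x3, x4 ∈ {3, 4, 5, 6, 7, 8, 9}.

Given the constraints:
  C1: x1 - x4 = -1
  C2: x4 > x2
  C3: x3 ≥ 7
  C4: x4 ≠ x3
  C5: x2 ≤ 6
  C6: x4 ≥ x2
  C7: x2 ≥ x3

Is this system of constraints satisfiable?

Unsatisfiable

From constraints 3 and 7: x2 ≥ x3 and x3 ≥ 7, so x2 ≥ 7. From constraint 5: x2 ≤ 6. But 6 < 7, so no value of x2 works.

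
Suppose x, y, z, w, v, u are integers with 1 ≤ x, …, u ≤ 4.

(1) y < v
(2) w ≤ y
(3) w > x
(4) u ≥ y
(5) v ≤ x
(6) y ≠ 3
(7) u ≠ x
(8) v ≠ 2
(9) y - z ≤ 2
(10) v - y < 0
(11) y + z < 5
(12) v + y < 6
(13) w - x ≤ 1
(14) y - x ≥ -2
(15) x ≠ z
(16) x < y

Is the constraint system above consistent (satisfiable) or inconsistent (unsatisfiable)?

Constraints 1, 2, 3, and 5 give w ≤ y, y < v, v ≤ x, x < w. Chaining: w ≤ y < v ≤ x < w, which forces w < w — impossible.

Unsatisfiable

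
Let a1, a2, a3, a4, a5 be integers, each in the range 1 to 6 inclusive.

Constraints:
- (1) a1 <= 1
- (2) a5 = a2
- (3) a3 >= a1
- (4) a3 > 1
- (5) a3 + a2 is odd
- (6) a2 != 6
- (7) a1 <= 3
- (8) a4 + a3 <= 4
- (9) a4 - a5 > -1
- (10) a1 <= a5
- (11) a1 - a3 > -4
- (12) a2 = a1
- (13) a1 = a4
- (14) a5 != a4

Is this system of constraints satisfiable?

From constraints 2, 12, and 13, a5 = a2 = a1 = a4, so a5 = a4. But constraint 14 says a5 ≠ a4. Contradiction.

Unsatisfiable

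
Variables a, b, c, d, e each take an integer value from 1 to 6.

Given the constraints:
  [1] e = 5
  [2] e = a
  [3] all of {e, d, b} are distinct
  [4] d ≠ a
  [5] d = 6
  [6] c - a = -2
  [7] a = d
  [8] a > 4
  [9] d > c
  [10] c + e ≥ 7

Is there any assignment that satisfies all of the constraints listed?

Constraint 1 fixes e = 5 and constraint 5 fixes d = 6. Constraints 2 and 7 give e = a = d, so e = d. But 5 ≠ 6 — contradiction.

Unsatisfiable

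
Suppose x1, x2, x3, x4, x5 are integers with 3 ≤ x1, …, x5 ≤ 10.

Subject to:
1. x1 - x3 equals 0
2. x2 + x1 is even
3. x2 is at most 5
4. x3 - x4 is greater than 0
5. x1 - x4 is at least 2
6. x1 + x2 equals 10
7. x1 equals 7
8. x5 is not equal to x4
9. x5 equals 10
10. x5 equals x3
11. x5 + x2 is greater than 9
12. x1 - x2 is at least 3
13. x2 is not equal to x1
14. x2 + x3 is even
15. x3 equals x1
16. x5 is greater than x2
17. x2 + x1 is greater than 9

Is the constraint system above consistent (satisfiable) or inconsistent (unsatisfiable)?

Constraint 9 fixes x5 = 10 and constraint 7 fixes x1 = 7. Constraints 10 and 15 give x5 = x3 = x1, so x5 = x1. But 10 ≠ 7 — contradiction.

Unsatisfiable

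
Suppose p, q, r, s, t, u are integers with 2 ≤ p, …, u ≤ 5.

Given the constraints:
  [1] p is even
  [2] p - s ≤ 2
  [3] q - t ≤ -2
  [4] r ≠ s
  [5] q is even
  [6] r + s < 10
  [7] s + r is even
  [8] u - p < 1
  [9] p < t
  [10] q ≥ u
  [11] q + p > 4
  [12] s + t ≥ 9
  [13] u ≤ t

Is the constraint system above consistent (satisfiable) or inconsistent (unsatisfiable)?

Setting (p, q, r, s, t, u) = (4, 2, 3, 5, 5, 2) satisfies everything: constraint 2: p - s = -1; constraint 3: q - t = -3; constraint 6: r + s = 8, and the others follow.

Satisfiable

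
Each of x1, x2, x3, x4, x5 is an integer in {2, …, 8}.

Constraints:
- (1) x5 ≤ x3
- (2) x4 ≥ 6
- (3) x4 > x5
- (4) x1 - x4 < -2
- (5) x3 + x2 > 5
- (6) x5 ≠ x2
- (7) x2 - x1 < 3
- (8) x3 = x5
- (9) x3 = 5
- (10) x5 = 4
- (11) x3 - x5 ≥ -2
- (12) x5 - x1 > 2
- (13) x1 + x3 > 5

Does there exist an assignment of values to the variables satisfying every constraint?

Unsatisfiable

Constraint 9 fixes x3 = 5 and constraint 10 fixes x5 = 4, but constraint 8 requires x3 = x5. Since 5 ≠ 4, contradiction.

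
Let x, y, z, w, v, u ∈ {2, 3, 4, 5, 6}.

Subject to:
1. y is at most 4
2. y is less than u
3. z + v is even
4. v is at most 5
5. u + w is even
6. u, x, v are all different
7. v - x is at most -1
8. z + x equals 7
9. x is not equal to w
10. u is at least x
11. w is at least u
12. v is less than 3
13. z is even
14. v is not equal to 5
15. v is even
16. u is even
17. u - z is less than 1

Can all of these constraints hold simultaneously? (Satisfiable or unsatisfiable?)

Try x = 3, y = 2, z = 4, w = 6, v = 2, u = 4.
Check constraint 7: v - x = -1; constraint 8: z + x = 7. The remaining constraints are straightforward to verify.

Satisfiable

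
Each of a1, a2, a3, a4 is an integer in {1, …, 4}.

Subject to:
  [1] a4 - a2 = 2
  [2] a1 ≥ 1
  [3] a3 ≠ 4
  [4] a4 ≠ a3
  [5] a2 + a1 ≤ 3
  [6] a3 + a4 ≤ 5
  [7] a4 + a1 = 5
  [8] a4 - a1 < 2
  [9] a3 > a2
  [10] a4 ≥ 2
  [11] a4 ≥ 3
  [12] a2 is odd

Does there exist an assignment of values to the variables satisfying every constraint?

Satisfiable

Try a1 = 2, a2 = 1, a3 = 2, a4 = 3.
Check constraint 1: a4 - a2 = 2; constraint 5: a2 + a1 = 3; constraint 6: a3 + a4 = 5. The remaining constraints are straightforward to verify.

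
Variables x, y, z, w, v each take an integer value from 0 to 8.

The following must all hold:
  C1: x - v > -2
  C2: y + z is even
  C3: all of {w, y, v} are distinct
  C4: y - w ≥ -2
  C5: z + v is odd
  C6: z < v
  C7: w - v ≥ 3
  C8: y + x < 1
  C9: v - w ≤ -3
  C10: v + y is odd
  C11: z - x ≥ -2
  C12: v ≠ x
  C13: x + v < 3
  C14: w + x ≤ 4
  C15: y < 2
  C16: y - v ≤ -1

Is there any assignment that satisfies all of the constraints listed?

Constraints 4, 7, and 16 give w − v ≥ 3, v − y ≥ 1, y − w ≥ -2.
Adding all 3 inequalities: the left sides telescope to 0, and the right sides sum to 3 + 1 + (-2) = 2. So 0 ≥ 2, which is false.

Unsatisfiable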